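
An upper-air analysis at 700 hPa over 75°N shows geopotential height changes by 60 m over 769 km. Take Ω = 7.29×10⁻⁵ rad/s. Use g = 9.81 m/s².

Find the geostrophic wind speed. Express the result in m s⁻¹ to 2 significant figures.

5.4 m s⁻¹

Coriolis parameter at 75°N:
f = 2Ω sin φ = 2 × 7.29×10⁻⁵ × sin 75° = 1.41×10⁻⁴ s⁻¹
Height gradient: |∂Z/∂n| = 60 m / 769000 m = 7.80×10⁻⁵
On a pressure surface, geostrophic balance gives V_g = (g/f)|∂Z/∂n|:
V_g = 9.81 × 7.80×10⁻⁵ / 1.41×10⁻⁴ = 5.43 m/s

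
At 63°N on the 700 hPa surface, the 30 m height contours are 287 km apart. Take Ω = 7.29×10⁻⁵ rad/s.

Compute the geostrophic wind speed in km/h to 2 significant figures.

Coriolis parameter at 63°N:
f = 2Ω sin φ = 2 × 7.29×10⁻⁵ × sin 63° = 1.30×10⁻⁴ s⁻¹
Height gradient: |∂Z/∂n| = 30 m / 287000 m = 1.05×10⁻⁴
On a pressure surface, geostrophic balance gives V_g = (g/f)|∂Z/∂n|:
V_g = 9.81 × 1.05×10⁻⁴ / 1.30×10⁻⁴ = 7.89 m/s
Converting: 7.89 m/s × 3.6 = 28 km/h

28 km/h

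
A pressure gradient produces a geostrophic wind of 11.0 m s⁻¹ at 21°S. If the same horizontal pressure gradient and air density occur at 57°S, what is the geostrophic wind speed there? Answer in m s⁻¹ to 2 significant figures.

4.7 m s⁻¹

With the same pressure gradient and density, V_g ∝ 1/f ∝ 1/sin φ.
V₂ = V₁ · sin φ₁ / sin φ₂ = 11.0 × sin 21° / sin 57°
V₂ = 11.0 × 0.3584/0.8387 = 4.7 m s⁻¹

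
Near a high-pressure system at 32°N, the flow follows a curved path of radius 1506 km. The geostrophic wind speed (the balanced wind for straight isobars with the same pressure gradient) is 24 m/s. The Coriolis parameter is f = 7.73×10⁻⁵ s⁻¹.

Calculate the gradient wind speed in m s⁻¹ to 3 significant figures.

Around a high, pressure-gradient force acts outward with centrifugal, so Coriolis balances both:
fV = (1/ρ)|∂P/∂n| + V²/R  →  V² − fR·V + fR·V_g = 0
With fR = 7.73×10⁻⁵ × 1506×10³ m = 116 m/s:
V = [fR − √((fR)² − 4 fR V_g)]/2 = [116 − √(116² − 4×116×24)]/2 = 33.8 m/s
Supergeostrophic (V > V_g = 24 m/s), as expected around a high.

33.8 m s⁻¹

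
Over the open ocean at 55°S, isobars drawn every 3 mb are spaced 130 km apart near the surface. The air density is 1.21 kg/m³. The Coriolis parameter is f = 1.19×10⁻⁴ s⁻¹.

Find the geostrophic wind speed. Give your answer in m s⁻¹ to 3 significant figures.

Pressure gradient: |∂P/∂n| = 300 Pa / 130000 m = 2.31×10⁻³ Pa/m
Geostrophic balance (pressure-gradient force = Coriolis force):
V_g = (1/(fρ)) |∂P/∂n| = 2.31×10⁻³ / (1.19×10⁻⁴ × 1.21) = 16.0 m/s

16.0 m s⁻¹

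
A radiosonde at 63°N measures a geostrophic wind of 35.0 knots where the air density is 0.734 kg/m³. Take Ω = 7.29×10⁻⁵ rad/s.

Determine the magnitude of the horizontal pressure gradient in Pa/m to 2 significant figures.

Coriolis parameter at 63°N:
f = 2Ω sin φ = 2 × 7.29×10⁻⁵ × sin 63° = 1.30×10⁻⁴ s⁻¹
Wind speed in SI: 35.0 knots = 18.0 m/s
Geostrophic balance rearranged: |∂P/∂n| = f ρ V_g
|∂P/∂n| = 1.30×10⁻⁴ × 0.734 × 18.0 = 1.72×10⁻³ Pa/m

1.7×10⁻³ Pa/m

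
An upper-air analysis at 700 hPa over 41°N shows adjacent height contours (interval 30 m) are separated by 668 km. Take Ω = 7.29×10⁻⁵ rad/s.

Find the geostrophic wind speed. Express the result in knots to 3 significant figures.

8.95 knots

Coriolis parameter at 41°N:
f = 2Ω sin φ = 2 × 7.29×10⁻⁵ × sin 41° = 9.57×10⁻⁵ s⁻¹
Height gradient: |∂Z/∂n| = 30 m / 668000 m = 4.49×10⁻⁵
On a pressure surface, geostrophic balance gives V_g = (g/f)|∂Z/∂n|:
V_g = 9.81 × 4.49×10⁻⁵ / 9.57×10⁻⁵ = 4.61 m/s
Converting: 4.61 m/s × 1.944 = 8.95 knots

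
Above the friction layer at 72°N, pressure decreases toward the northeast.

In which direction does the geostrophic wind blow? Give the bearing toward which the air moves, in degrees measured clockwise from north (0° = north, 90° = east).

The pressure-gradient force points toward the northeast (bearing 045°).
Geostrophic balance: in the Northern Hemisphere the Coriolis force deflects motion to the right, so the geostrophic wind blows 90° to the right of the pressure-gradient force (low pressure on the left).
Rotating 045° by 90° clockwise gives 135° — the wind blows toward the southeast.

135°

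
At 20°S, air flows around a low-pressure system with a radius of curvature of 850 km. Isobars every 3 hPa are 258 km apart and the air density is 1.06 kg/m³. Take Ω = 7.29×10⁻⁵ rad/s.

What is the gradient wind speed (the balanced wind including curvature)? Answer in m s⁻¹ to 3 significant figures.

16.0 m s⁻¹

Coriolis parameter at 20°S:
f = 2Ω sin φ = 2 × 7.29×10⁻⁵ × sin 20° = 4.99×10⁻⁵ s⁻¹
Pressure gradient: |∂P/∂n| = 300 Pa / 258000 m = 1.16×10⁻³ Pa/m
Geostrophic speed: V_g = |∂P/∂n|/(fρ) = 1.16×10⁻³/(4.99×10⁻⁵ × 1.06) = 22.0 m/s
Around a low, centrifugal force acts outward with Coriolis, so pressure-gradient force balances both:
(1/ρ)|∂P/∂n| = fV + V²/R  →  V² + fR·V − fR·V_g = 0
With fR = 4.99×10⁻⁵ × 850×10³ m = 42.4 m/s:
V = [−fR + √((fR)² + 4 fR V_g)]/2 = [−42.4 + √(42.4² + 4×42.4×22)]/2 = 16 m/s
Subgeostrophic (V < V_g = 22 m/s), as expected around a low.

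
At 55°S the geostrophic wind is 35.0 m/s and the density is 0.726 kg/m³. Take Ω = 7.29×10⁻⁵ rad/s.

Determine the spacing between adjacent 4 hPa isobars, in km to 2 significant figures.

Coriolis parameter at 55°S:
f = 2Ω sin φ = 2 × 7.29×10⁻⁵ × sin 55° = 1.19×10⁻⁴ s⁻¹
Geostrophic balance rearranged: |∂P/∂n| = f ρ V_g
|∂P/∂n| = 1.19×10⁻⁴ × 0.726 × 35.0 = 3.03×10⁻³ Pa/m
Isobar spacing: Δn = ΔP/|∂P/∂n| = 400 Pa / 3.03×10⁻³ Pa/m = 131805 m ≈ 130 km

130 km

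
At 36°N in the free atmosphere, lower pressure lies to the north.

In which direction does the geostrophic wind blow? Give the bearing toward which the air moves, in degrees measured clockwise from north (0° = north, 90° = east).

The pressure-gradient force points toward the north (bearing 000°).
Geostrophic balance: in the Northern Hemisphere the Coriolis force deflects motion to the right, so the geostrophic wind blows 90° to the right of the pressure-gradient force (low pressure on the left).
Rotating 000° by 90° clockwise gives 090° — the wind blows toward the east.

090°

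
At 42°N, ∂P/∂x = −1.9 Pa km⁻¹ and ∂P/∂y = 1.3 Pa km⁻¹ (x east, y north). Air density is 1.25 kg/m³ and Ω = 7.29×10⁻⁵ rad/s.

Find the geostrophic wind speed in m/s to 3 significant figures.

18.9 m/s

Coriolis parameter at 42°N:
f = 2Ω sin φ = 2 × 7.29×10⁻⁵ × sin 42° = 9.76×10⁻⁵ s⁻¹
Component geostrophic relations (x east, y north):
u_g = −(1/(fρ)) ∂P/∂y,  v_g = (1/(fρ)) ∂P/∂x
u_g = −(1.3×10⁻³)/(9.76×10⁻⁵ × 1.25) = −10.7 m/s;  v_g = (−1.9×10⁻³)/(9.76×10⁻⁵ × 1.25) = −15.6 m/s
|V_g| = √(u_g² + v_g²) = 18.9 m/s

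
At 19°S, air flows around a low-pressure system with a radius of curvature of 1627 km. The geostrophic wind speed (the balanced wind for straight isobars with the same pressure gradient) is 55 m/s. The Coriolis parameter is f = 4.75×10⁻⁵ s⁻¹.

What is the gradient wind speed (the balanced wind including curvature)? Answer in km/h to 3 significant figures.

Around a low, centrifugal force acts outward with Coriolis, so pressure-gradient force balances both:
(1/ρ)|∂P/∂n| = fV + V²/R  →  V² + fR·V − fR·V_g = 0
With fR = 4.75×10⁻⁵ × 1627×10³ m = 77.3 m/s:
V = [−fR + √((fR)² + 4 fR V_g)]/2 = [−77.3 + √(77.3² + 4×77.3×55)]/2 = 37.1 m/s
Subgeostrophic (V < V_g = 55 m/s), as expected around a low.
Converting: 37.1 m/s × 3.6 = 134 km/h

134 km/h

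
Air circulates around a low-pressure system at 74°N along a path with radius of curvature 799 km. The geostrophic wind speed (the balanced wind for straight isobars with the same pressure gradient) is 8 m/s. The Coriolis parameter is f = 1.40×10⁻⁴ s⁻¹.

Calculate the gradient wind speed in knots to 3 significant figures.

14.6 knots

Around a low, centrifugal force acts outward with Coriolis, so pressure-gradient force balances both:
(1/ρ)|∂P/∂n| = fV + V²/R  →  V² + fR·V − fR·V_g = 0
With fR = 1.40×10⁻⁴ × 799×10³ m = 112 m/s:
V = [−fR + √((fR)² + 4 fR V_g)]/2 = [−112 + √(112² + 4×112×8)]/2 = 7.5 m/s
Subgeostrophic (V < V_g = 8 m/s), as expected around a low.
Converting: 7.5 m/s × 1.944 = 14.6 knots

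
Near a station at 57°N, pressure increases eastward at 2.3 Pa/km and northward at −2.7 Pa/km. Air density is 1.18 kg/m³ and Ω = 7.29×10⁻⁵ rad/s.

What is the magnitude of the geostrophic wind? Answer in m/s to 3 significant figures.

Coriolis parameter at 57°N:
f = 2Ω sin φ = 2 × 7.29×10⁻⁵ × sin 57° = 1.22×10⁻⁴ s⁻¹
Component geostrophic relations (x east, y north):
u_g = −(1/(fρ)) ∂P/∂y,  v_g = (1/(fρ)) ∂P/∂x
u_g = −(−2.7×10⁻³)/(1.22×10⁻⁴ × 1.18) = 18.7 m/s;  v_g = (2.3×10⁻³)/(1.22×10⁻⁴ × 1.18) = 15.9 m/s
|V_g| = √(u_g² + v_g²) = 24.6 m/s

24.6 m/s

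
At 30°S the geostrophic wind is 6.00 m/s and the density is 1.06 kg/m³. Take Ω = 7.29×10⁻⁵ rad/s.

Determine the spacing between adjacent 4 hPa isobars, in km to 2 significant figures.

Coriolis parameter at 30°S:
f = 2Ω sin φ = 2 × 7.29×10⁻⁵ × sin 30° = 7.29×10⁻⁵ s⁻¹
Geostrophic balance rearranged: |∂P/∂n| = f ρ V_g
|∂P/∂n| = 7.29×10⁻⁵ × 1.06 × 6.00 = 4.64×10⁻⁴ Pa/m
Isobar spacing: Δn = ΔP/|∂P/∂n| = 400 Pa / 4.64×10⁻⁴ Pa/m = 862731 m ≈ 860 km

860 km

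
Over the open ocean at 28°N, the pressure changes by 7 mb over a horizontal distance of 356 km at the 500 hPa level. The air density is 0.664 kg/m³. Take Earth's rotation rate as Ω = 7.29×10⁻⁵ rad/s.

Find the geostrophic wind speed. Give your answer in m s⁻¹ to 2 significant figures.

43 m s⁻¹

Coriolis parameter at 28°N:
f = 2Ω sin φ = 2 × 7.29×10⁻⁵ × sin 28° = 6.84×10⁻⁵ s⁻¹
Pressure gradient: |∂P/∂n| = 700 Pa / 356000 m = 1.97×10⁻³ Pa/m
Geostrophic balance (pressure-gradient force = Coriolis force):
V_g = (1/(fρ)) |∂P/∂n| = 1.97×10⁻³ / (6.84×10⁻⁵ × 0.664) = 43.3 m/s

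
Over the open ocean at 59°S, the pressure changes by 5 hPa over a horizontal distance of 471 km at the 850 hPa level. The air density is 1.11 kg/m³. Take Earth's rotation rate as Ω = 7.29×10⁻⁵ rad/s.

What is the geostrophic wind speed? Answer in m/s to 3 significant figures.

Coriolis parameter at 59°S:
f = 2Ω sin φ = 2 × 7.29×10⁻⁵ × sin 59° = 1.25×10⁻⁴ s⁻¹
Pressure gradient: |∂P/∂n| = 500 Pa / 471000 m = 1.06×10⁻³ Pa/m
Geostrophic balance (pressure-gradient force = Coriolis force):
V_g = (1/(fρ)) |∂P/∂n| = 1.06×10⁻³ / (1.25×10⁻⁴ × 1.11) = 7.65 m/s

7.65 m/s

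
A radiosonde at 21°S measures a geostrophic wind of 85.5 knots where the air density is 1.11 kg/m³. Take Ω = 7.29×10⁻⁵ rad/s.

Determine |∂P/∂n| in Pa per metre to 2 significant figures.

2.6×10⁻³ Pa/m

Coriolis parameter at 21°S:
f = 2Ω sin φ = 2 × 7.29×10⁻⁵ × sin 21° = 5.23×10⁻⁵ s⁻¹
Wind speed in SI: 85.5 knots = 44.0 m/s
Geostrophic balance rearranged: |∂P/∂n| = f ρ V_g
|∂P/∂n| = 5.23×10⁻⁵ × 1.11 × 44.0 = 2.55×10⁻³ Pa/m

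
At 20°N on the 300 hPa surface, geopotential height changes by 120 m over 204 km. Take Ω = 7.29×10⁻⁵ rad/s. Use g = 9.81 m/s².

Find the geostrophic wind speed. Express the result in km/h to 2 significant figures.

420 km/h

Coriolis parameter at 20°N:
f = 2Ω sin φ = 2 × 7.29×10⁻⁵ × sin 20° = 4.99×10⁻⁵ s⁻¹
Height gradient: |∂Z/∂n| = 120 m / 204000 m = 5.88×10⁻⁴
On a pressure surface, geostrophic balance gives V_g = (g/f)|∂Z/∂n|:
V_g = 9.81 × 5.88×10⁻⁴ / 4.99×10⁻⁵ = 116 m/s
Converting: 116 m/s × 3.6 = 420 km/h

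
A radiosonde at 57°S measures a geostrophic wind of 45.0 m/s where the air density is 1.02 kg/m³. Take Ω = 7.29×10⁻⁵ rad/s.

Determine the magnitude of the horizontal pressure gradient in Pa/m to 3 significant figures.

Coriolis parameter at 57°S:
f = 2Ω sin φ = 2 × 7.29×10⁻⁵ × sin 57° = 1.22×10⁻⁴ s⁻¹
Geostrophic balance rearranged: |∂P/∂n| = f ρ V_g
|∂P/∂n| = 1.22×10⁻⁴ × 1.02 × 45.0 = 5.61×10⁻³ Pa/m

5.61×10⁻³ Pa/m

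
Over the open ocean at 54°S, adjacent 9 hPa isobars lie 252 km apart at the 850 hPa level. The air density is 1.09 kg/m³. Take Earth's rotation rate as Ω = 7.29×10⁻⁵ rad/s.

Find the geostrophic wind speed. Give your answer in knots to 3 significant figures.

Coriolis parameter at 54°S:
f = 2Ω sin φ = 2 × 7.29×10⁻⁵ × sin 54° = 1.18×10⁻⁴ s⁻¹
Pressure gradient: |∂P/∂n| = 900 Pa / 252000 m = 3.57×10⁻³ Pa/m
Geostrophic balance (pressure-gradient force = Coriolis force):
V_g = (1/(fρ)) |∂P/∂n| = 3.57×10⁻³ / (1.18×10⁻⁴ × 1.09) = 27.8 m/s
Converting: 27.8 m/s × 1.944 = 54.0 knots

54.0 knots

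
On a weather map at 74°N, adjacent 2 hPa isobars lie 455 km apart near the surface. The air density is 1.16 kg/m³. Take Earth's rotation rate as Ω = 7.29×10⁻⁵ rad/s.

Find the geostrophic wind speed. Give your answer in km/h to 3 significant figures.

Coriolis parameter at 74°N:
f = 2Ω sin φ = 2 × 7.29×10⁻⁵ × sin 74° = 1.40×10⁻⁴ s⁻¹
Pressure gradient: |∂P/∂n| = 200 Pa / 455000 m = 4.40×10⁻⁴ Pa/m
Geostrophic balance (pressure-gradient force = Coriolis force):
V_g = (1/(fρ)) |∂P/∂n| = 4.40×10⁻⁴ / (1.40×10⁻⁴ × 1.16) = 2.70 m/s
Converting: 2.70 m/s × 3.6 = 9.73 km/h

9.73 km/h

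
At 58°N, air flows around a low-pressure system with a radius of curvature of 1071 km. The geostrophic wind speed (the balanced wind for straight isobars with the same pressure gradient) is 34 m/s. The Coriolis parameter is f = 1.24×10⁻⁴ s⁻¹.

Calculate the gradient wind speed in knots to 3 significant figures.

Around a low, centrifugal force acts outward with Coriolis, so pressure-gradient force balances both:
(1/ρ)|∂P/∂n| = fV + V²/R  →  V² + fR·V − fR·V_g = 0
With fR = 1.24×10⁻⁴ × 1071×10³ m = 133 m/s:
V = [−fR + √((fR)² + 4 fR V_g)]/2 = [−133 + √(133² + 4×133×34)]/2 = 28.1 m/s
Subgeostrophic (V < V_g = 34 m/s), as expected around a low.
Converting: 28.1 m/s × 1.944 = 54.6 knots

54.6 knots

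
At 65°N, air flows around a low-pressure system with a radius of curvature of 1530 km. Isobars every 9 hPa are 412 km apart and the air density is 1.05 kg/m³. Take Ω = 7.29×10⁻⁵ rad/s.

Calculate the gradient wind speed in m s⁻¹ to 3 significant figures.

14.7 m s⁻¹

Coriolis parameter at 65°N:
f = 2Ω sin φ = 2 × 7.29×10⁻⁵ × sin 65° = 1.32×10⁻⁴ s⁻¹
Pressure gradient: |∂P/∂n| = 900 Pa / 412000 m = 2.18×10⁻³ Pa/m
Geostrophic speed: V_g = |∂P/∂n|/(fρ) = 2.18×10⁻³/(1.32×10⁻⁴ × 1.05) = 15.7 m/s
Around a low, centrifugal force acts outward with Coriolis, so pressure-gradient force balances both:
(1/ρ)|∂P/∂n| = fV + V²/R  →  V² + fR·V − fR·V_g = 0
With fR = 1.32×10⁻⁴ × 1530×10³ m = 202 m/s:
V = [−fR + √((fR)² + 4 fR V_g)]/2 = [−202 + √(202² + 4×202×15.7)]/2 = 14.7 m/s
Subgeostrophic (V < V_g = 15.7 m/s), as expected around a low.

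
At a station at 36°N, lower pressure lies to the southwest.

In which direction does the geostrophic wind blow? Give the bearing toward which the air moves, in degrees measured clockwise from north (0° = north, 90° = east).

315°

The pressure-gradient force points toward the southwest (bearing 225°).
Geostrophic balance: in the Northern Hemisphere the Coriolis force deflects motion to the right, so the geostrophic wind blows 90° to the right of the pressure-gradient force (low pressure on the left).
Rotating 225° by 90° clockwise gives 315° — the wind blows toward the northwest.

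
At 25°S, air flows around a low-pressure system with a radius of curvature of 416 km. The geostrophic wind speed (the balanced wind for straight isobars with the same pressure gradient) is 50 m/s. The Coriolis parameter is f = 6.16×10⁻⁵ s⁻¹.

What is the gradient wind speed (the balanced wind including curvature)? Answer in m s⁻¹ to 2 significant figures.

25 m s⁻¹

Around a low, centrifugal force acts outward with Coriolis, so pressure-gradient force balances both:
(1/ρ)|∂P/∂n| = fV + V²/R  →  V² + fR·V − fR·V_g = 0
With fR = 6.16×10⁻⁵ × 416×10³ m = 25.6 m/s:
V = [−fR + √((fR)² + 4 fR V_g)]/2 = [−25.6 + √(25.6² + 4×25.6×50)]/2 = 25.2 m/s
Subgeostrophic (V < V_g = 50 m/s), as expected around a low.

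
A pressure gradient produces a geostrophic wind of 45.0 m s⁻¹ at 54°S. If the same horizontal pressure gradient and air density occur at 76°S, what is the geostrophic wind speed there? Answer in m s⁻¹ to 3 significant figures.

With the same pressure gradient and density, V_g ∝ 1/f ∝ 1/sin φ.
V₂ = V₁ · sin φ₁ / sin φ₂ = 45.0 × sin 54° / sin 76°
V₂ = 45.0 × 0.8090/0.9703 = 37.5 m s⁻¹

37.5 m s⁻¹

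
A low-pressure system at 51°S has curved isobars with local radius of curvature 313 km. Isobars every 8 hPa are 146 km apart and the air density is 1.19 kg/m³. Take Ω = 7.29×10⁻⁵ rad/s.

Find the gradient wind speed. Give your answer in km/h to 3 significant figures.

87.0 km/h

Coriolis parameter at 51°S:
f = 2Ω sin φ = 2 × 7.29×10⁻⁵ × sin 51° = 1.13×10⁻⁴ s⁻¹
Pressure gradient: |∂P/∂n| = 800 Pa / 146000 m = 5.48×10⁻³ Pa/m
Geostrophic speed: V_g = |∂P/∂n|/(fρ) = 5.48×10⁻³/(1.13×10⁻⁴ × 1.19) = 40.6 m/s
Around a low, centrifugal force acts outward with Coriolis, so pressure-gradient force balances both:
(1/ρ)|∂P/∂n| = fV + V²/R  →  V² + fR·V − fR·V_g = 0
With fR = 1.13×10⁻⁴ × 313×10³ m = 35.5 m/s:
V = [−fR + √((fR)² + 4 fR V_g)]/2 = [−35.5 + √(35.5² + 4×35.5×40.6)]/2 = 24.2 m/s
Subgeostrophic (V < V_g = 40.6 m/s), as expected around a low.
Converting: 24.2 m/s × 3.6 = 87.0 km/h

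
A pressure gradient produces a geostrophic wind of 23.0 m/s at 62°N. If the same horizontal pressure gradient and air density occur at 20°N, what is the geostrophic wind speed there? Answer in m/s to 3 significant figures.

59.4 m/s

With the same pressure gradient and density, V_g ∝ 1/f ∝ 1/sin φ.
V₂ = V₁ · sin φ₁ / sin φ₂ = 23.0 × sin 62° / sin 20°
V₂ = 23.0 × 0.8829/0.3420 = 59.4 m/s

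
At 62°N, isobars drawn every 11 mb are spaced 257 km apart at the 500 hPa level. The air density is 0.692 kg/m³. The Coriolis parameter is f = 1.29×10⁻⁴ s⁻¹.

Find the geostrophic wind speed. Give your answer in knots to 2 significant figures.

93 knots

Pressure gradient: |∂P/∂n| = 1100 Pa / 257000 m = 4.28×10⁻³ Pa/m
Geostrophic balance (pressure-gradient force = Coriolis force):
V_g = (1/(fρ)) |∂P/∂n| = 4.28×10⁻³ / (1.29×10⁻⁴ × 0.692) = 47.9 m/s
Converting: 47.9 m/s × 1.944 = 93 knots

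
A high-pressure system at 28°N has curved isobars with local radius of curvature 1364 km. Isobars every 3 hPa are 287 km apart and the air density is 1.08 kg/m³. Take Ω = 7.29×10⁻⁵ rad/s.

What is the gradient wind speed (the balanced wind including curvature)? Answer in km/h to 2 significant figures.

Coriolis parameter at 28°N:
f = 2Ω sin φ = 2 × 7.29×10⁻⁵ × sin 28° = 6.84×10⁻⁵ s⁻¹
Pressure gradient: |∂P/∂n| = 300 Pa / 287000 m = 1.05×10⁻³ Pa/m
Geostrophic speed: V_g = |∂P/∂n|/(fρ) = 1.05×10⁻³/(6.84×10⁻⁵ × 1.08) = 14.1 m/s
Around a high, pressure-gradient force acts outward with centrifugal, so Coriolis balances both:
fV = (1/ρ)|∂P/∂n| + V²/R  →  V² − fR·V + fR·V_g = 0
With fR = 6.84×10⁻⁵ × 1364×10³ m = 93.4 m/s:
V = [fR − √((fR)² − 4 fR V_g)]/2 = [93.4 − √(93.4² − 4×93.4×14.1)]/2 = 17.4 m/s
Supergeostrophic (V > V_g = 14.1 m/s), as expected around a high.
Converting: 17.4 m/s × 3.6 = 63 km/h

63 km/h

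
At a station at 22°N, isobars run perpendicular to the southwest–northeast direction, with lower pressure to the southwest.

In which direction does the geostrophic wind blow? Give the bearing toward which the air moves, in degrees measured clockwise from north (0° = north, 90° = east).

The pressure-gradient force points toward the southwest (bearing 225°).
Geostrophic balance: in the Northern Hemisphere the Coriolis force deflects motion to the right, so the geostrophic wind blows 90° to the right of the pressure-gradient force (low pressure on the left).
Rotating 225° by 90° clockwise gives 315° — the wind blows toward the northwest.

315°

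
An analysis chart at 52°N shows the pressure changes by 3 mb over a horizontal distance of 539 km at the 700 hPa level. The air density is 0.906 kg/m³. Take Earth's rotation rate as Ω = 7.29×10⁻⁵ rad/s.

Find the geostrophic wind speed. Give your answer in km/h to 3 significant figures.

Coriolis parameter at 52°N:
f = 2Ω sin φ = 2 × 7.29×10⁻⁵ × sin 52° = 1.15×10⁻⁴ s⁻¹
Pressure gradient: |∂P/∂n| = 300 Pa / 539000 m = 5.57×10⁻⁴ Pa/m
Geostrophic balance (pressure-gradient force = Coriolis force):
V_g = (1/(fρ)) |∂P/∂n| = 5.57×10⁻⁴ / (1.15×10⁻⁴ × 0.906) = 5.35 m/s
Converting: 5.35 m/s × 3.6 = 19.2 km/h

19.2 km/h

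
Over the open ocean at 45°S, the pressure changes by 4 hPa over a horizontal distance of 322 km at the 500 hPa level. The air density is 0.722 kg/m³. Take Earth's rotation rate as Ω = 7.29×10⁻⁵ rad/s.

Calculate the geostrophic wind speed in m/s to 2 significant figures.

17 m/s

Coriolis parameter at 45°S:
f = 2Ω sin φ = 2 × 7.29×10⁻⁵ × sin 45° = 1.03×10⁻⁴ s⁻¹
Pressure gradient: |∂P/∂n| = 400 Pa / 322000 m = 1.24×10⁻³ Pa/m
Geostrophic balance (pressure-gradient force = Coriolis force):
V_g = (1/(fρ)) |∂P/∂n| = 1.24×10⁻³ / (1.03×10⁻⁴ × 0.722) = 16.7 m/s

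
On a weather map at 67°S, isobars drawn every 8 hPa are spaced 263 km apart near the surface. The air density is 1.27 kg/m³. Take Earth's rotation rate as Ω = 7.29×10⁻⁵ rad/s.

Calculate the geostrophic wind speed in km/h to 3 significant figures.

Coriolis parameter at 67°S:
f = 2Ω sin φ = 2 × 7.29×10⁻⁵ × sin 67° = 1.34×10⁻⁴ s⁻¹
Pressure gradient: |∂P/∂n| = 800 Pa / 263000 m = 3.04×10⁻³ Pa/m
Geostrophic balance (pressure-gradient force = Coriolis force):
V_g = (1/(fρ)) |∂P/∂n| = 3.04×10⁻³ / (1.34×10⁻⁴ × 1.27) = 17.8 m/s
Converting: 17.8 m/s × 3.6 = 64.2 km/h

64.2 km/h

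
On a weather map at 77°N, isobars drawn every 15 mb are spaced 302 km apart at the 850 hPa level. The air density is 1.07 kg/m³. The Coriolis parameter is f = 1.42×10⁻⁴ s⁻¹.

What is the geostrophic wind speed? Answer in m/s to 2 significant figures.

Pressure gradient: |∂P/∂n| = 1500 Pa / 302000 m = 4.97×10⁻³ Pa/m
Geostrophic balance (pressure-gradient force = Coriolis force):
V_g = (1/(fρ)) |∂P/∂n| = 4.97×10⁻³ / (1.42×10⁻⁴ × 1.07) = 32.7 m/s

33 m/s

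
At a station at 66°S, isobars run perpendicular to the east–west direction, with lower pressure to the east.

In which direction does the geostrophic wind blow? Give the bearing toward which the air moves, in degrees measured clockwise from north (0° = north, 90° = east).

The pressure-gradient force points toward the east (bearing 090°).
Geostrophic balance: in the Southern Hemisphere the Coriolis force deflects motion to the left, so the geostrophic wind blows 90° to the left of the pressure-gradient force (low pressure on the right).
Rotating 090° by 90° counterclockwise gives 000° — the wind blows toward the north.

000°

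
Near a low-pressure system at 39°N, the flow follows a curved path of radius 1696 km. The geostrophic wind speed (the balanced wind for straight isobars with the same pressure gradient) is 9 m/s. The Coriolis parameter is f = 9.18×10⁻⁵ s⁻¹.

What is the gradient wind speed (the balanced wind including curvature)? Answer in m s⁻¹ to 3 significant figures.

8.53 m s⁻¹

Around a low, centrifugal force acts outward with Coriolis, so pressure-gradient force balances both:
(1/ρ)|∂P/∂n| = fV + V²/R  →  V² + fR·V − fR·V_g = 0
With fR = 9.18×10⁻⁵ × 1696×10³ m = 156 m/s:
V = [−fR + √((fR)² + 4 fR V_g)]/2 = [−156 + √(156² + 4×156×9)]/2 = 8.53 m/s
Subgeostrophic (V < V_g = 9 m/s), as expected around a low.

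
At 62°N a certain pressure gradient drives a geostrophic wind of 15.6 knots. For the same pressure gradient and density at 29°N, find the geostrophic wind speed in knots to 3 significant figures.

28.4 knots

With the same pressure gradient and density, V_g ∝ 1/f ∝ 1/sin φ.
V₂ = V₁ · sin φ₁ / sin φ₂ = 15.6 × sin 62° / sin 29°
V₂ = 15.6 × 0.8829/0.4848 = 28.4 knots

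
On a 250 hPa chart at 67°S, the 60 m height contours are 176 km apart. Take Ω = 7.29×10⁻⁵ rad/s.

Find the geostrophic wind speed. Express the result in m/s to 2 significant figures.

25 m/s

Coriolis parameter at 67°S:
f = 2Ω sin φ = 2 × 7.29×10⁻⁵ × sin 67° = 1.34×10⁻⁴ s⁻¹
Height gradient: |∂Z/∂n| = 60 m / 176000 m = 3.41×10⁻⁴
On a pressure surface, geostrophic balance gives V_g = (g/f)|∂Z/∂n|:
V_g = 9.81 × 3.41×10⁻⁴ / 1.34×10⁻⁴ = 24.9 m/s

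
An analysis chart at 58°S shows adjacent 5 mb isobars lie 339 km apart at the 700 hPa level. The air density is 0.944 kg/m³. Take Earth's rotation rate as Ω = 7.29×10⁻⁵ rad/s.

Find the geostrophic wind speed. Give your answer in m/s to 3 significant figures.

12.6 m/s

Coriolis parameter at 58°S:
f = 2Ω sin φ = 2 × 7.29×10⁻⁵ × sin 58° = 1.24×10⁻⁴ s⁻¹
Pressure gradient: |∂P/∂n| = 500 Pa / 339000 m = 1.47×10⁻³ Pa/m
Geostrophic balance (pressure-gradient force = Coriolis force):
V_g = (1/(fρ)) |∂P/∂n| = 1.47×10⁻³ / (1.24×10⁻⁴ × 0.944) = 12.6 m/s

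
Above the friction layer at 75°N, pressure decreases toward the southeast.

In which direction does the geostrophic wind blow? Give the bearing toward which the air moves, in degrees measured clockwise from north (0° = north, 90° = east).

225°

The pressure-gradient force points toward the southeast (bearing 135°).
Geostrophic balance: in the Northern Hemisphere the Coriolis force deflects motion to the right, so the geostrophic wind blows 90° to the right of the pressure-gradient force (low pressure on the left).
Rotating 135° by 90° clockwise gives 225° — the wind blows toward the southwest.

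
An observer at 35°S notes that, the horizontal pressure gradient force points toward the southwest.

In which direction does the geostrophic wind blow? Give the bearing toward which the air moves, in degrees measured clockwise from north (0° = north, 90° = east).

135°

The pressure-gradient force points toward the southwest (bearing 225°).
Geostrophic balance: in the Southern Hemisphere the Coriolis force deflects motion to the left, so the geostrophic wind blows 90° to the left of the pressure-gradient force (low pressure on the right).
Rotating 225° by 90° counterclockwise gives 135° — the wind blows toward the southeast.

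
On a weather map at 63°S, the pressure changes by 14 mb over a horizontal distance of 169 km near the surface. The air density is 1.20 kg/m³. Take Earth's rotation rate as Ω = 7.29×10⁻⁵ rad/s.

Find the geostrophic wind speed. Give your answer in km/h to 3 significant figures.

191 km/h

Coriolis parameter at 63°S:
f = 2Ω sin φ = 2 × 7.29×10⁻⁵ × sin 63° = 1.30×10⁻⁴ s⁻¹
Pressure gradient: |∂P/∂n| = 1400 Pa / 169000 m = 8.28×10⁻³ Pa/m
Geostrophic balance (pressure-gradient force = Coriolis force):
V_g = (1/(fρ)) |∂P/∂n| = 8.28×10⁻³ / (1.30×10⁻⁴ × 1.20) = 53.1 m/s
Converting: 53.1 m/s × 3.6 = 191 km/h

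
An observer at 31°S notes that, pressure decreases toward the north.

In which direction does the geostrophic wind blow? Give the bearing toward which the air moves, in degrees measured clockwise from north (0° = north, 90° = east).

The pressure-gradient force points toward the north (bearing 000°).
Geostrophic balance: in the Southern Hemisphere the Coriolis force deflects motion to the left, so the geostrophic wind blows 90° to the left of the pressure-gradient force (low pressure on the right).
Rotating 000° by 90° counterclockwise gives 270° — the wind blows toward the west.

270°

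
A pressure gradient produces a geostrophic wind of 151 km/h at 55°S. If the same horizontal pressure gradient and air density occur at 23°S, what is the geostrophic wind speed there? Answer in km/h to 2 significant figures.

With the same pressure gradient and density, V_g ∝ 1/f ∝ 1/sin φ.
V₂ = V₁ · sin φ₁ / sin φ₂ = 151 × sin 55° / sin 23°
V₂ = 151 × 0.8192/0.3907 = 320 km/h

320 km/h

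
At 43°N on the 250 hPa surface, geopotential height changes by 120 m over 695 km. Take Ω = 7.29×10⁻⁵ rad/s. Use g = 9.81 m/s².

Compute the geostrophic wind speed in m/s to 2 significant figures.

Coriolis parameter at 43°N:
f = 2Ω sin φ = 2 × 7.29×10⁻⁵ × sin 43° = 9.94×10⁻⁵ s⁻¹
Height gradient: |∂Z/∂n| = 120 m / 695000 m = 1.73×10⁻⁴
On a pressure surface, geostrophic balance gives V_g = (g/f)|∂Z/∂n|:
V_g = 9.81 × 1.73×10⁻⁴ / 9.94×10⁻⁵ = 17.0 m/s

17 m/s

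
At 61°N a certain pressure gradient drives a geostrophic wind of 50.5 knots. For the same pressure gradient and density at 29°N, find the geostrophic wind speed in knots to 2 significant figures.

With the same pressure gradient and density, V_g ∝ 1/f ∝ 1/sin φ.
V₂ = V₁ · sin φ₁ / sin φ₂ = 50.5 × sin 61° / sin 29°
V₂ = 50.5 × 0.8746/0.4848 = 91 knots

91 knots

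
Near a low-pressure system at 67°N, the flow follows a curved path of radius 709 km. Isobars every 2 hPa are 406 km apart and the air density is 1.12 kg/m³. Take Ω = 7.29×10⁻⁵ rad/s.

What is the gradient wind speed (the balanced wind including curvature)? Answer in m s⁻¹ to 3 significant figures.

3.17 m s⁻¹

Coriolis parameter at 67°N:
f = 2Ω sin φ = 2 × 7.29×10⁻⁵ × sin 67° = 1.34×10⁻⁴ s⁻¹
Pressure gradient: |∂P/∂n| = 200 Pa / 406000 m = 4.93×10⁻⁴ Pa/m
Geostrophic speed: V_g = |∂P/∂n|/(fρ) = 4.93×10⁻⁴/(1.34×10⁻⁴ × 1.12) = 3.28 m/s
Around a low, centrifugal force acts outward with Coriolis, so pressure-gradient force balances both:
(1/ρ)|∂P/∂n| = fV + V²/R  →  V² + fR·V − fR·V_g = 0
With fR = 1.34×10⁻⁴ × 709×10³ m = 95.2 m/s:
V = [−fR + √((fR)² + 4 fR V_g)]/2 = [−95.2 + √(95.2² + 4×95.2×3.28)]/2 = 3.17 m/s
Subgeostrophic (V < V_g = 3.28 m/s), as expected around a low.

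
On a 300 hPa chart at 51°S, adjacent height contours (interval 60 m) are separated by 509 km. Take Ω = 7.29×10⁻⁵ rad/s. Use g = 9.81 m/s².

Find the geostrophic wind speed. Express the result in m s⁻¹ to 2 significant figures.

Coriolis parameter at 51°S:
f = 2Ω sin φ = 2 × 7.29×10⁻⁵ × sin 51° = 1.13×10⁻⁴ s⁻¹
Height gradient: |∂Z/∂n| = 60 m / 509000 m = 1.18×10⁻⁴
On a pressure surface, geostrophic balance gives V_g = (g/f)|∂Z/∂n|:
V_g = 9.81 × 1.18×10⁻⁴ / 1.13×10⁻⁴ = 10.2 m/s

10 m s⁻¹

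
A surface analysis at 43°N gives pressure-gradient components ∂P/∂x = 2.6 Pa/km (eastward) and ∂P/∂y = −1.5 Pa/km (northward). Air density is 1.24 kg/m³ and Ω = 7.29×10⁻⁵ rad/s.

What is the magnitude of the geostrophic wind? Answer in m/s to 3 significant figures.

24.3 m/s

Coriolis parameter at 43°N:
f = 2Ω sin φ = 2 × 7.29×10⁻⁵ × sin 43° = 9.94×10⁻⁵ s⁻¹
Component geostrophic relations (x east, y north):
u_g = −(1/(fρ)) ∂P/∂y,  v_g = (1/(fρ)) ∂P/∂x
u_g = −(−1.5×10⁻³)/(9.94×10⁻⁵ × 1.24) = 12.2 m/s;  v_g = (2.6×10⁻³)/(9.94×10⁻⁵ × 1.24) = 21.1 m/s
|V_g| = √(u_g² + v_g²) = 24.3 m/s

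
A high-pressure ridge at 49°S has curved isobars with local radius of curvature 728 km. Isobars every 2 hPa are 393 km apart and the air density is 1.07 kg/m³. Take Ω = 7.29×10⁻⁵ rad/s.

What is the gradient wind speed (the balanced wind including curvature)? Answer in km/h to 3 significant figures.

16.5 km/h

Coriolis parameter at 49°S:
f = 2Ω sin φ = 2 × 7.29×10⁻⁵ × sin 49° = 1.10×10⁻⁴ s⁻¹
Pressure gradient: |∂P/∂n| = 200 Pa / 393000 m = 5.09×10⁻⁴ Pa/m
Geostrophic speed: V_g = |∂P/∂n|/(fρ) = 5.09×10⁻⁴/(1.10×10⁻⁴ × 1.07) = 4.32 m/s
Around a high, pressure-gradient force acts outward with centrifugal, so Coriolis balances both:
fV = (1/ρ)|∂P/∂n| + V²/R  →  V² − fR·V + fR·V_g = 0
With fR = 1.10×10⁻⁴ × 728×10³ m = 80.1 m/s:
V = [fR − √((fR)² − 4 fR V_g)]/2 = [80.1 − √(80.1² − 4×80.1×4.32)]/2 = 4.58 m/s
Supergeostrophic (V > V_g = 4.32 m/s), as expected around a high.
Converting: 4.58 m/s × 3.6 = 16.5 km/h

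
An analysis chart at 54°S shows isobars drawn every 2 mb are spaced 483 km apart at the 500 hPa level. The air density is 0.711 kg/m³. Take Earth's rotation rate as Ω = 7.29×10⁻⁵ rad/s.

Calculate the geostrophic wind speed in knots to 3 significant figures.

Coriolis parameter at 54°S:
f = 2Ω sin φ = 2 × 7.29×10⁻⁵ × sin 54° = 1.18×10⁻⁴ s⁻¹
Pressure gradient: |∂P/∂n| = 200 Pa / 483000 m = 4.14×10⁻⁴ Pa/m
Geostrophic balance (pressure-gradient force = Coriolis force):
V_g = (1/(fρ)) |∂P/∂n| = 4.14×10⁻⁴ / (1.18×10⁻⁴ × 0.711) = 4.94 m/s
Converting: 4.94 m/s × 1.944 = 9.60 knots

9.60 knots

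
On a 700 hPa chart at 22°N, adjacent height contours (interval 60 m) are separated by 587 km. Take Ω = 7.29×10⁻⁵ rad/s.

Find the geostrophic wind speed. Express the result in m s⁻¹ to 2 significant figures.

Coriolis parameter at 22°N:
f = 2Ω sin φ = 2 × 7.29×10⁻⁵ × sin 22° = 5.46×10⁻⁵ s⁻¹
Height gradient: |∂Z/∂n| = 60 m / 587000 m = 1.02×10⁻⁴
On a pressure surface, geostrophic balance gives V_g = (g/f)|∂Z/∂n|:
V_g = 9.81 × 1.02×10⁻⁴ / 5.46×10⁻⁵ = 18.4 m/s

18 m s⁻¹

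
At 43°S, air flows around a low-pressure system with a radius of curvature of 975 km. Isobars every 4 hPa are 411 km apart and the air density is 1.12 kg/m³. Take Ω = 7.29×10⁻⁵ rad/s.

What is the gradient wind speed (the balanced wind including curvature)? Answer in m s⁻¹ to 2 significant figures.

8.1 m s⁻¹

Coriolis parameter at 43°S:
f = 2Ω sin φ = 2 × 7.29×10⁻⁵ × sin 43° = 9.94×10⁻⁵ s⁻¹
Pressure gradient: |∂P/∂n| = 400 Pa / 411000 m = 9.73×10⁻⁴ Pa/m
Geostrophic speed: V_g = |∂P/∂n|/(fρ) = 9.73×10⁻⁴/(9.94×10⁻⁵ × 1.12) = 8.74 m/s
Around a low, centrifugal force acts outward with Coriolis, so pressure-gradient force balances both:
(1/ρ)|∂P/∂n| = fV + V²/R  →  V² + fR·V − fR·V_g = 0
With fR = 9.94×10⁻⁵ × 975×10³ m = 96.9 m/s:
V = [−fR + √((fR)² + 4 fR V_g)]/2 = [−96.9 + √(96.9² + 4×96.9×8.74)]/2 = 8.07 m/s
Subgeostrophic (V < V_g = 8.74 m/s), as expected around a low.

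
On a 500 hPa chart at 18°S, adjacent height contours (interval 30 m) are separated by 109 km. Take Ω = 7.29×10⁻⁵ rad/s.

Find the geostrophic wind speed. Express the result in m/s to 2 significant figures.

Coriolis parameter at 18°S:
f = 2Ω sin φ = 2 × 7.29×10⁻⁵ × sin 18° = 4.51×10⁻⁵ s⁻¹
Height gradient: |∂Z/∂n| = 30 m / 109000 m = 2.75×10⁻⁴
On a pressure surface, geostrophic balance gives V_g = (g/f)|∂Z/∂n|:
V_g = 9.81 × 2.75×10⁻⁴ / 4.51×10⁻⁵ = 59.9 m/s

60 m/s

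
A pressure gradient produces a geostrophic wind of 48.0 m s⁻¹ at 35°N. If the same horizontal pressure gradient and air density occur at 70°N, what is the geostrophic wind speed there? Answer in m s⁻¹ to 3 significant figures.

With the same pressure gradient and density, V_g ∝ 1/f ∝ 1/sin φ.
V₂ = V₁ · sin φ₁ / sin φ₂ = 48.0 × sin 35° / sin 70°
V₂ = 48.0 × 0.5736/0.9397 = 29.3 m s⁻¹

29.3 m s⁻¹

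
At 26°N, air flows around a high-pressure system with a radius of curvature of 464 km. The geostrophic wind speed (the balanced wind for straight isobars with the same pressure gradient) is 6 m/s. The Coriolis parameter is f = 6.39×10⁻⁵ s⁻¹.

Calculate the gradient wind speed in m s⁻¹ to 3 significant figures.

8.35 m s⁻¹

Around a high, pressure-gradient force acts outward with centrifugal, so Coriolis balances both:
fV = (1/ρ)|∂P/∂n| + V²/R  →  V² − fR·V + fR·V_g = 0
With fR = 6.39×10⁻⁵ × 464×10³ m = 29.6 m/s:
V = [fR − √((fR)² − 4 fR V_g)]/2 = [29.6 − √(29.6² − 4×29.6×6)]/2 = 8.35 m/s
Supergeostrophic (V > V_g = 6 m/s), as expected around a high.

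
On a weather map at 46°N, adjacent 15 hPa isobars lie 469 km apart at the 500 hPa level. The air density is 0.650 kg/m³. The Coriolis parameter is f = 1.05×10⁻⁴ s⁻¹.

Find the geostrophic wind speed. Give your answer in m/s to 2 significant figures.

Pressure gradient: |∂P/∂n| = 1500 Pa / 469000 m = 3.20×10⁻³ Pa/m
Geostrophic balance (pressure-gradient force = Coriolis force):
V_g = (1/(fρ)) |∂P/∂n| = 3.20×10⁻³ / (1.05×10⁻⁴ × 0.650) = 46.9 m/s

47 m/s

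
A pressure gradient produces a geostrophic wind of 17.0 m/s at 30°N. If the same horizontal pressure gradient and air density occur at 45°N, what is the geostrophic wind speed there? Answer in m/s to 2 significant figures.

With the same pressure gradient and density, V_g ∝ 1/f ∝ 1/sin φ.
V₂ = V₁ · sin φ₁ / sin φ₂ = 17.0 × sin 30° / sin 45°
V₂ = 17.0 × 0.5000/0.7071 = 12 m/s

12 m/s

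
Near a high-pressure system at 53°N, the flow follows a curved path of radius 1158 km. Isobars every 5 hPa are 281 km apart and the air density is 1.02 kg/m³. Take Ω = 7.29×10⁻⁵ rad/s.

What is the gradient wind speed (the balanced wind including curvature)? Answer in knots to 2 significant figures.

33 knots

Coriolis parameter at 53°N:
f = 2Ω sin φ = 2 × 7.29×10⁻⁵ × sin 53° = 1.16×10⁻⁴ s⁻¹
Pressure gradient: |∂P/∂n| = 500 Pa / 281000 m = 1.78×10⁻³ Pa/m
Geostrophic speed: V_g = |∂P/∂n|/(fρ) = 1.78×10⁻³/(1.16×10⁻⁴ × 1.02) = 15.0 m/s
Around a high, pressure-gradient force acts outward with centrifugal, so Coriolis balances both:
fV = (1/ρ)|∂P/∂n| + V²/R  →  V² − fR·V + fR·V_g = 0
With fR = 1.16×10⁻⁴ × 1158×10³ m = 135 m/s:
V = [fR − √((fR)² − 4 fR V_g)]/2 = [135 − √(135² − 4×135×15)]/2 = 17.2 m/s
Supergeostrophic (V > V_g = 15 m/s), as expected around a high.
Converting: 17.2 m/s × 1.944 = 33 knots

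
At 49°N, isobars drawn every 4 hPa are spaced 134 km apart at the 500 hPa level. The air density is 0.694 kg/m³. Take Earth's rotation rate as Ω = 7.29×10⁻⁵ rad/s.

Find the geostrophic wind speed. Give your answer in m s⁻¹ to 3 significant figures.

Coriolis parameter at 49°N:
f = 2Ω sin φ = 2 × 7.29×10⁻⁵ × sin 49° = 1.10×10⁻⁴ s⁻¹
Pressure gradient: |∂P/∂n| = 400 Pa / 134000 m = 2.99×10⁻³ Pa/m
Geostrophic balance (pressure-gradient force = Coriolis force):
V_g = (1/(fρ)) |∂P/∂n| = 2.99×10⁻³ / (1.10×10⁻⁴ × 0.694) = 39.1 m/s

39.1 m s⁻¹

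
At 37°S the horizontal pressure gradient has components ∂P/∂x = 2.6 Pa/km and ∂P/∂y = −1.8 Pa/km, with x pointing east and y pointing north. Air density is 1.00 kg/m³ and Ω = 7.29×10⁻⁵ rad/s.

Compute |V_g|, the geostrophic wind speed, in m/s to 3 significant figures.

Coriolis parameter at 37°S:
f = 2Ω sin φ = 2 × 7.29×10⁻⁵ × sin 37° = 8.77×10⁻⁵ s⁻¹
In the Southern Hemisphere f is negative: f = −8.77×10⁻⁵ s⁻¹.
Component geostrophic relations (x east, y north):
u_g = −(1/(fρ)) ∂P/∂y,  v_g = (1/(fρ)) ∂P/∂x
u_g = −(−1.8×10⁻³)/(−8.77×10⁻⁵ × 1.00) = −20.5 m/s;  v_g = (2.6×10⁻³)/(−8.77×10⁻⁵ × 1.00) = −29.6 m/s
|V_g| = √(u_g² + v_g²) = 36.0 m/s

36.0 m/s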